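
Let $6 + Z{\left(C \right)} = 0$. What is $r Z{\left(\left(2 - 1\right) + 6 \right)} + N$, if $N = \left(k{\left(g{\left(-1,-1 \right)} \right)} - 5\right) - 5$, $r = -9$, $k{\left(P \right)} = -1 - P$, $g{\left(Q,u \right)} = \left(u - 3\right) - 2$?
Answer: $49$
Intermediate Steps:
$Z{\left(C \right)} = -6$ ($Z{\left(C \right)} = -6 + 0 = -6$)
$g{\left(Q,u \right)} = -5 + u$ ($g{\left(Q,u \right)} = \left(-3 + u\right) - 2 = -5 + u$)
$N = -5$ ($N = \left(\left(-1 - \left(-5 - 1\right)\right) - 5\right) - 5 = \left(\left(-1 - -6\right) - 5\right) - 5 = \left(\left(-1 + 6\right) - 5\right) - 5 = \left(5 - 5\right) - 5 = 0 - 5 = -5$)
$r Z{\left(\left(2 - 1\right) + 6 \right)} + N = \left(-9\right) \left(-6\right) - 5 = 54 - 5 = 49$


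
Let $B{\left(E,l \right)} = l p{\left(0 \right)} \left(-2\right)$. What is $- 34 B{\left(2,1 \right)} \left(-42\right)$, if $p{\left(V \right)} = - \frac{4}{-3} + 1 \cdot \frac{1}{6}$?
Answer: $-4284$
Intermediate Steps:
$p{\left(V \right)} = \frac{3}{2}$ ($p{\left(V \right)} = \left(-4\right) \left(- \frac{1}{3}\right) + 1 \cdot \frac{1}{6} = \frac{4}{3} + \frac{1}{6} = \frac{3}{2}$)
$B{\left(E,l \right)} = - 3 l$ ($B{\left(E,l \right)} = l \frac{3}{2} \left(-2\right) = \frac{3 l}{2} \left(-2\right) = - 3 l$)
$- 34 B{\left(2,1 \right)} \left(-42\right) = - 34 \left(\left(-3\right) 1\right) \left(-42\right) = \left(-34\right) \left(-3\right) \left(-42\right) = 102 \left(-42\right) = -4284$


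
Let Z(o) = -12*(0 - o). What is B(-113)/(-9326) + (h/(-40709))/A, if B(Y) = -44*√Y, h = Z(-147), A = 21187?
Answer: 1764/862501583 + 22*I*√113/4663 ≈ 2.0452e-6 + 0.050153*I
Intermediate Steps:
Z(o) = 12*o (Z(o) = -(-12)*o = 12*o)
h = -1764 (h = 12*(-147) = -1764)
B(-113)/(-9326) + (h/(-40709))/A = -44*I*√113/(-9326) - 1764/(-40709)/21187 = -44*I*√113*(-1/9326) - 1764*(-1/40709)*(1/21187) = -44*I*√113*(-1/9326) + (1764/40709)*(1/21187) = 22*I*√113/4663 + 1764/862501583 = 1764/862501583 + 22*I*√113/4663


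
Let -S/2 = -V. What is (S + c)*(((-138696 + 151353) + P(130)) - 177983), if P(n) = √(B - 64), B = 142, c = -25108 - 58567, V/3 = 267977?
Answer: -251987739962 + 1524187*√78 ≈ -2.5197e+11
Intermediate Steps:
V = 803931 (V = 3*267977 = 803931)
c = -83675
S = 1607862 (S = -(-2)*803931 = -2*(-803931) = 1607862)
P(n) = √78 (P(n) = √(142 - 64) = √78)
(S + c)*(((-138696 + 151353) + P(130)) - 177983) = (1607862 - 83675)*(((-138696 + 151353) + √78) - 177983) = 1524187*((12657 + √78) - 177983) = 1524187*(-165326 + √78) = -251987739962 + 1524187*√78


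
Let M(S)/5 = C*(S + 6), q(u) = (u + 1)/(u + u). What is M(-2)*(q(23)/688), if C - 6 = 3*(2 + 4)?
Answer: 360/989 ≈ 0.36400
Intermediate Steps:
q(u) = (1 + u)/(2*u) (q(u) = (1 + u)/((2*u)) = (1 + u)*(1/(2*u)) = (1 + u)/(2*u))
C = 24 (C = 6 + 3*(2 + 4) = 6 + 3*6 = 6 + 18 = 24)
M(S) = 720 + 120*S (M(S) = 5*(24*(S + 6)) = 5*(24*(6 + S)) = 5*(144 + 24*S) = 720 + 120*S)
M(-2)*(q(23)/688) = (720 + 120*(-2))*(((1/2)*(1 + 23)/23)/688) = (720 - 240)*(((1/2)*(1/23)*24)*(1/688)) = 480*((12/23)*(1/688)) = 480*(3/3956) = 360/989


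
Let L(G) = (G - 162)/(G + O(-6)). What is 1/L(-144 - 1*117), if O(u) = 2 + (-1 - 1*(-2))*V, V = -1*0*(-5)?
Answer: 259/423 ≈ 0.61229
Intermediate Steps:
V = 0 (V = 0*(-5) = 0)
O(u) = 2 (O(u) = 2 + (-1 - 1*(-2))*0 = 2 + (-1 + 2)*0 = 2 + 1*0 = 2 + 0 = 2)
L(G) = (-162 + G)/(2 + G) (L(G) = (G - 162)/(G + 2) = (-162 + G)/(2 + G))
1/L(-144 - 1*117) = 1/((-162 + (-144 - 1*117))/(2 + (-144 - 1*117))) = 1/((-162 + (-144 - 117))/(2 + (-144 - 117))) = 1/((-162 - 261)/(2 - 261)) = 1/(-423/(-259)) = 1/(-1/259*(-423)) = 1/(423/259) = 259/423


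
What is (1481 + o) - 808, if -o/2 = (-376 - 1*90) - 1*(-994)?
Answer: -383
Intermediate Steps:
o = -1056 (o = -2*((-376 - 1*90) - 1*(-994)) = -2*((-376 - 90) + 994) = -2*(-466 + 994) = -2*528 = -1056)
(1481 + o) - 808 = (1481 - 1056) - 808 = 425 - 808 = -383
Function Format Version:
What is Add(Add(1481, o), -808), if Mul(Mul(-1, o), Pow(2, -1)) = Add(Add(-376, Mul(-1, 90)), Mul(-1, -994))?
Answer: -383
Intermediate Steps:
o = -1056 (o = Mul(-2, Add(Add(-376, Mul(-1, 90)), Mul(-1, -994))) = Mul(-2, Add(Add(-376, -90), 994)) = Mul(-2, Add(-466, 994)) = Mul(-2, 528) = -1056)
Add(Add(1481, o), -808) = Add(Add(1481, -1056), -808) = Add(425, -808) = -383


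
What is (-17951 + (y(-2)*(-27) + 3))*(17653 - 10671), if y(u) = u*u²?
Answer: -123804824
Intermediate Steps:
y(u) = u³
(-17951 + (y(-2)*(-27) + 3))*(17653 - 10671) = (-17951 + ((-2)³*(-27) + 3))*(17653 - 10671) = (-17951 + (-8*(-27) + 3))*6982 = (-17951 + (216 + 3))*6982 = (-17951 + 219)*6982 = -17732*6982 = -123804824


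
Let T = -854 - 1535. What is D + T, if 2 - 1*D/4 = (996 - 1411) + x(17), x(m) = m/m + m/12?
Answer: -2192/3 ≈ -730.67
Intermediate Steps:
T = -2389
x(m) = 1 + m/12 (x(m) = 1 + m*(1/12) = 1 + m/12)
D = 4975/3 (D = 8 - 4*((996 - 1411) + (1 + (1/12)*17)) = 8 - 4*(-415 + (1 + 17/12)) = 8 - 4*(-415 + 29/12) = 8 - 4*(-4951/12) = 8 + 4951/3 = 4975/3 ≈ 1658.3)
D + T = 4975/3 - 2389 = -2192/3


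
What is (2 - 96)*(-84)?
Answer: 7896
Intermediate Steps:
(2 - 96)*(-84) = -94*(-84) = 7896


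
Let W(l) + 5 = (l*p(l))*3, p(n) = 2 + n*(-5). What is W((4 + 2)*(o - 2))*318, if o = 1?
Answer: -184758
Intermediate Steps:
p(n) = 2 - 5*n
W(l) = -5 + 3*l*(2 - 5*l) (W(l) = -5 + (l*(2 - 5*l))*3 = -5 + 3*l*(2 - 5*l))
W((4 + 2)*(o - 2))*318 = (-5 - 15*(1 - 2)²*(4 + 2)² + 6*((4 + 2)*(1 - 2)))*318 = (-5 - 15*(6*(-1))² + 6*(6*(-1)))*318 = (-5 - 15*(-6)² + 6*(-6))*318 = (-5 - 15*36 - 36)*318 = (-5 - 540 - 36)*318 = -581*318 = -184758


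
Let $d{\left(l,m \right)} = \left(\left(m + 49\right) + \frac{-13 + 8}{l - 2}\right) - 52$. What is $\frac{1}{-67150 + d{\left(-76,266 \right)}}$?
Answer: $- \frac{78}{5217181} \approx -1.4951 \cdot 10^{-5}$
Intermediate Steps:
$d{\left(l,m \right)} = -3 + m - \frac{5}{-2 + l}$ ($d{\left(l,m \right)} = \left(\left(49 + m\right) - \frac{5}{-2 + l}\right) - 52 = \left(49 + m - \frac{5}{-2 + l}\right) - 52 = -3 + m - \frac{5}{-2 + l}$)
$\frac{1}{-67150 + d{\left(-76,266 \right)}} = \frac{1}{-67150 + \frac{1 - -228 - 532 - 20216}{-2 - 76}} = \frac{1}{-67150 + \frac{1 + 228 - 532 - 20216}{-78}} = \frac{1}{-67150 - - \frac{20519}{78}} = \frac{1}{-67150 + \frac{20519}{78}} = \frac{1}{- \frac{5217181}{78}} = - \frac{78}{5217181}$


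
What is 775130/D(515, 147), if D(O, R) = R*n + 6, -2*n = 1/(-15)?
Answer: 7751300/109 ≈ 71113.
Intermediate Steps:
n = 1/30 (n = -½/(-15) = -½*(-1/15) = 1/30 ≈ 0.033333)
D(O, R) = 6 + R/30 (D(O, R) = R*(1/30) + 6 = R/30 + 6 = 6 + R/30)
775130/D(515, 147) = 775130/(6 + (1/30)*147) = 775130/(6 + 49/10) = 775130/(109/10) = 775130*(10/109) = 7751300/109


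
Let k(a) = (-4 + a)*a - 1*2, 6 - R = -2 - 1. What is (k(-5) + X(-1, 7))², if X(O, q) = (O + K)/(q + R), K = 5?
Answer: 29929/16 ≈ 1870.6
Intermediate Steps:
R = 9 (R = 6 - (-2 - 1) = 6 - 1*(-3) = 6 + 3 = 9)
X(O, q) = (5 + O)/(9 + q) (X(O, q) = (O + 5)/(q + 9) = (5 + O)/(9 + q))
k(a) = -2 + a*(-4 + a) (k(a) = a*(-4 + a) - 2 = -2 + a*(-4 + a))
(k(-5) + X(-1, 7))² = ((-2 + (-5)² - 4*(-5)) + (5 - 1)/(9 + 7))² = ((-2 + 25 + 20) + 4/16)² = (43 + (1/16)*4)² = (43 + ¼)² = (173/4)² = 29929/16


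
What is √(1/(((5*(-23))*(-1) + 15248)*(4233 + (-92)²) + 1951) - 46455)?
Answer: I*√36074421231872117042/27866566 ≈ 215.53*I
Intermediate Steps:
√(1/(((5*(-23))*(-1) + 15248)*(4233 + (-92)²) + 1951) - 46455) = √(1/((-115*(-1) + 15248)*(4233 + 8464) + 1951) - 46455) = √(1/((115 + 15248)*12697 + 1951) - 46455) = √(1/(15363*12697 + 1951) - 46455) = √(1/(195064011 + 1951) - 46455) = √(1/195065962 - 46455) = √(-9061789264709/195065962) = I*√36074421231872117042/27866566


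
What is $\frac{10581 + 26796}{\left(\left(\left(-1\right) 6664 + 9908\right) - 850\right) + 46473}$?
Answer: $\frac{12459}{16289} \approx 0.76487$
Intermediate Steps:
$\frac{10581 + 26796}{\left(\left(\left(-1\right) 6664 + 9908\right) - 850\right) + 46473} = \frac{37377}{\left(\left(-6664 + 9908\right) - 850\right) + 46473} = \frac{37377}{\left(3244 - 850\right) + 46473} = \frac{37377}{2394 + 46473} = \frac{37377}{48867} = 37377 \cdot \frac{1}{48867} = \frac{12459}{16289}$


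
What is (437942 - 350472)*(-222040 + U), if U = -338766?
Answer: -49053700820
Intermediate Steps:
(437942 - 350472)*(-222040 + U) = (437942 - 350472)*(-222040 - 338766) = 87470*(-560806) = -49053700820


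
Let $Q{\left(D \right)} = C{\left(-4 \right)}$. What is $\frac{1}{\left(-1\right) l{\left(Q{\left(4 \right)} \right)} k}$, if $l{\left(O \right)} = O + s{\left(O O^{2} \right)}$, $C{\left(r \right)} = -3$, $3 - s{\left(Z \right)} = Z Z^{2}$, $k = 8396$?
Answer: $- \frac{1}{165258468} \approx -6.0511 \cdot 10^{-9}$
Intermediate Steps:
$s{\left(Z \right)} = 3 - Z^{3}$ ($s{\left(Z \right)} = 3 - Z Z^{2} = 3 - Z^{3}$)
$Q{\left(D \right)} = -3$
$l{\left(O \right)} = 3 + O - O^{9}$ ($l{\left(O \right)} = O - \left(-3 + \left(O O^{2}\right)^{3}\right) = O - \left(-3 + \left(O^{3}\right)^{3}\right) = O - \left(-3 + O^{9}\right) = 3 + O - O^{9}$)
$\frac{1}{\left(-1\right) l{\left(Q{\left(4 \right)} \right)} k} = \frac{1}{\left(-1\right) \left(3 - 3 - \left(-3\right)^{9}\right) 8396} = \frac{1}{\left(-1\right) \left(3 - 3 - -19683\right) 8396} = \frac{1}{\left(-1\right) \left(3 - 3 + 19683\right) 8396} = \frac{1}{\left(-1\right) 19683 \cdot 8396} = \frac{1}{\left(-1\right) 165258468} = \frac{1}{-165258468} = - \frac{1}{165258468}$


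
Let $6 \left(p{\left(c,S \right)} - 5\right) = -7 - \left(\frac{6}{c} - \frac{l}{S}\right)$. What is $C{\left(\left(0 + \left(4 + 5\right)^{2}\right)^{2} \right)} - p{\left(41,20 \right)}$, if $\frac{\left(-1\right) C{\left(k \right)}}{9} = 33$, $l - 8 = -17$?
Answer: $- \frac{1479611}{4920} \approx -300.73$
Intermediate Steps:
$l = -9$ ($l = 8 - 17 = -9$)
$C{\left(k \right)} = -297$ ($C{\left(k \right)} = \left(-9\right) 33 = -297$)
$p{\left(c,S \right)} = \frac{23}{6} - \frac{1}{c} - \frac{3}{2 S}$ ($p{\left(c,S \right)} = 5 + \frac{-7 - \left(\frac{6}{c} + \frac{9}{S}\right)}{6} = 5 + \frac{-7 - \frac{9}{S} - \frac{6}{c}}{6} = 5 - \left(\frac{7}{6} + \frac{1}{c} + \frac{3}{2 S}\right) = \frac{23}{6} - \frac{1}{c} - \frac{3}{2 S}$)
$C{\left(\left(0 + \left(4 + 5\right)^{2}\right)^{2} \right)} - p{\left(41,20 \right)} = -297 - \left(\frac{23}{6} - \frac{1}{41} - \frac{3}{2 \cdot 20}\right) = -297 - \left(\frac{23}{6} - \frac{1}{41} - \frac{3}{40}\right) = -297 - \frac{18371}{4920} = - \frac{1479611}{4920}$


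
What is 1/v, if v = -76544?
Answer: -1/76544 ≈ -1.3064e-5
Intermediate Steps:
1/v = 1/(-76544) = -1/76544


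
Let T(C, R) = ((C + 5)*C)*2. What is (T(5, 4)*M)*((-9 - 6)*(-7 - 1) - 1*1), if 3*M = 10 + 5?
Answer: 59500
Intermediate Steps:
T(C, R) = 2*C*(5 + C) (T(C, R) = ((5 + C)*C)*2 = (C*(5 + C))*2 = 2*C*(5 + C))
M = 5 (M = (10 + 5)/3 = (⅓)*15 = 5)
(T(5, 4)*M)*((-9 - 6)*(-7 - 1) - 1*1) = ((2*5*(5 + 5))*5)*((-9 - 6)*(-7 - 1) - 1*1) = ((2*5*10)*5)*(-15*(-8) - 1) = (100*5)*(120 - 1) = 500*119 = 59500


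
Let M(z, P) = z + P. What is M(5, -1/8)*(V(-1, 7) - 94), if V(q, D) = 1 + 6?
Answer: -3393/8 ≈ -424.13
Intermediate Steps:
V(q, D) = 7
M(z, P) = P + z
M(5, -1/8)*(V(-1, 7) - 94) = (-1/8 + 5)*(7 - 94) = (-1*⅛ + 5)*(-87) = (-⅛ + 5)*(-87) = (39/8)*(-87) = -3393/8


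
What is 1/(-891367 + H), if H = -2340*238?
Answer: -1/1448287 ≈ -6.9047e-7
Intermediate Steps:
H = -556920
1/(-891367 + H) = 1/(-891367 - 556920) = 1/(-1448287) = -1/1448287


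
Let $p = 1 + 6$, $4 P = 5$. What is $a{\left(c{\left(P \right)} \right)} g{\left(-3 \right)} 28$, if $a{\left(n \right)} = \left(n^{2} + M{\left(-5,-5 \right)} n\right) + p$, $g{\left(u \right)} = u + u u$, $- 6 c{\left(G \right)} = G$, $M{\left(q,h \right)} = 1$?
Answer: $\frac{27559}{24} \approx 1148.3$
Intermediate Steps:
$P = \frac{5}{4}$ ($P = \frac{1}{4} \cdot 5 = \frac{5}{4} \approx 1.25$)
$p = 7$
$c{\left(G \right)} = - \frac{G}{6}$
$g{\left(u \right)} = u + u^{2}$
$a{\left(n \right)} = 7 + n + n^{2}$ ($a{\left(n \right)} = \left(n^{2} + 1 n\right) + 7 = \left(n^{2} + n\right) + 7 = \left(n + n^{2}\right) + 7 = 7 + n + n^{2}$)
$a{\left(c{\left(P \right)} \right)} g{\left(-3 \right)} 28 = \left(7 - \frac{5}{24} + \left(\left(- \frac{1}{6}\right) \frac{5}{4}\right)^{2}\right) \left(- 3 \left(1 - 3\right)\right) 28 = \left(7 - \frac{5}{24} + \left(- \frac{5}{24}\right)^{2}\right) \left(\left(-3\right) \left(-2\right)\right) 28 = \left(7 - \frac{5}{24} + \frac{25}{576}\right) 6 \cdot 28 = \frac{3937}{576} \cdot 6 \cdot 28 = \frac{3937}{96} \cdot 28 = \frac{27559}{24}$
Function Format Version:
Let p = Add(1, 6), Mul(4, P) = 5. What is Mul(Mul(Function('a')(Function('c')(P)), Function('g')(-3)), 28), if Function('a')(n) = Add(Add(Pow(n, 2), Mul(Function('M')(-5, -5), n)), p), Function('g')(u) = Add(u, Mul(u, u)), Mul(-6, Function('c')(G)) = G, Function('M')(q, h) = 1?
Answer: Rational(27559, 24) ≈ 1148.3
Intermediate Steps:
P = Rational(5, 4) (P = Mul(Rational(1, 4), 5) = Rational(5, 4) ≈ 1.2500)
p = 7
Function('c')(G) = Mul(Rational(-1, 6), G)
Function('g')(u) = Add(u, Pow(u, 2))
Function('a')(n) = Add(7, n, Pow(n, 2)) (Function('a')(n) = Add(Add(Pow(n, 2), Mul(1, n)), 7) = Add(Add(Pow(n, 2), n), 7) = Add(Add(n, Pow(n, 2)), 7) = Add(7, n, Pow(n, 2)))
Mul(Mul(Function('a')(Function('c')(P)), Function('g')(-3)), 28) = Mul(Mul(Add(7, Mul(Rational(-1, 6), Rational(5, 4)), Pow(Mul(Rational(-1, 6), Rational(5, 4)), 2)), Mul(-3, Add(1, -3))), 28) = Mul(Mul(Add(7, Rational(-5, 24), Pow(Rational(-5, 24), 2)), Mul(-3, -2)), 28) = Mul(Mul(Add(7, Rational(-5, 24), Rational(25, 576)), 6), 28) = Mul(Mul(Rational(3937, 576), 6), 28) = Mul(Rational(3937, 96), 28) = Rational(27559, 24)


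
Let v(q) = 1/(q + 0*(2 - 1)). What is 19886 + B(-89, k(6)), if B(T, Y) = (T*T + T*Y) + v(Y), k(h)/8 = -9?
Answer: 2463479/72 ≈ 34215.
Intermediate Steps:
k(h) = -72 (k(h) = 8*(-9) = -72)
v(q) = 1/q (v(q) = 1/(q + 0*1) = 1/(q + 0) = 1/q)
B(T, Y) = T² + 1/Y + T*Y (B(T, Y) = (T*T + T*Y) + 1/Y = (T² + T*Y) + 1/Y = T² + 1/Y + T*Y)
19886 + B(-89, k(6)) = 19886 + (1 - 89*(-72)*(-89 - 72))/(-72) = 19886 - (1 - 89*(-72)*(-161))/72 = 19886 - (1 - 1031688)/72 = 19886 - 1/72*(-1031687) = 19886 + 1031687/72 = 2463479/72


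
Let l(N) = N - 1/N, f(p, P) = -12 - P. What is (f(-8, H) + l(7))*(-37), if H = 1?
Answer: 1591/7 ≈ 227.29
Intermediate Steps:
(f(-8, H) + l(7))*(-37) = ((-12 - 1*1) + (7 - 1/7))*(-37) = ((-12 - 1) + (7 - 1*1/7))*(-37) = (-13 + (7 - 1/7))*(-37) = (-13 + 48/7)*(-37) = -43/7*(-37) = 1591/7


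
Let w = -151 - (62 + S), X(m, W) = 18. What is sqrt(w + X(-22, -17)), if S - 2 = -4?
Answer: I*sqrt(193) ≈ 13.892*I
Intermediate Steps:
S = -2 (S = 2 - 4 = -2)
w = -211 (w = -151 - (62 - 2) = -151 - 1*60 = -151 - 60 = -211)
sqrt(w + X(-22, -17)) = sqrt(-211 + 18) = sqrt(-193) = I*sqrt(193)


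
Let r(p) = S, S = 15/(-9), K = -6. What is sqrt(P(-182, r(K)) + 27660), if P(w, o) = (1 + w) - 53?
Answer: sqrt(27426) ≈ 165.61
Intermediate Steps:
S = -5/3 (S = 15*(-1/9) = -5/3 ≈ -1.6667)
r(p) = -5/3
P(w, o) = -52 + w
sqrt(P(-182, r(K)) + 27660) = sqrt((-52 - 182) + 27660) = sqrt(-234 + 27660) = sqrt(27426)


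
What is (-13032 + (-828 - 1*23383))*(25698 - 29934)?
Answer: 157761348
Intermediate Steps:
(-13032 + (-828 - 1*23383))*(25698 - 29934) = (-13032 + (-828 - 23383))*(-4236) = (-13032 - 24211)*(-4236) = -37243*(-4236) = 157761348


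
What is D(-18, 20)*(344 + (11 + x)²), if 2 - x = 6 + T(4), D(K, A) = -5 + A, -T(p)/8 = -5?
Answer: 21495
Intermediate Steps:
T(p) = 40 (T(p) = -8*(-5) = 40)
x = -44 (x = 2 - (6 + 40) = 2 - 1*46 = 2 - 46 = -44)
D(-18, 20)*(344 + (11 + x)²) = (-5 + 20)*(344 + (11 - 44)²) = 15*(344 + (-33)²) = 15*(344 + 1089) = 15*1433 = 21495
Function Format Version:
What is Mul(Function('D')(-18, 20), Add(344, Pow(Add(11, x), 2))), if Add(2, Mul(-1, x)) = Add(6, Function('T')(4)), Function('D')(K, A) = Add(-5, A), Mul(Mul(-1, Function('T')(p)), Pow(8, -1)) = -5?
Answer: 21495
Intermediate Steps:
Function('T')(p) = 40 (Function('T')(p) = Mul(-8, -5) = 40)
x = -44 (x = Add(2, Mul(-1, Add(6, 40))) = Add(2, Mul(-1, 46)) = Add(2, -46) = -44)
Mul(Function('D')(-18, 20), Add(344, Pow(Add(11, x), 2))) = Mul(Add(-5, 20), Add(344, Pow(Add(11, -44), 2))) = Mul(15, Add(344, Pow(-33, 2))) = Mul(15, Add(344, 1089)) = Mul(15, 1433) = 21495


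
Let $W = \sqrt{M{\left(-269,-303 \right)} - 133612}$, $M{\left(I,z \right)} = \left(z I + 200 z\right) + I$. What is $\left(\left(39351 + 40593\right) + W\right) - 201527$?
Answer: $-121583 + i \sqrt{112974} \approx -1.2158 \cdot 10^{5} + 336.12 i$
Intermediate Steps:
$M{\left(I,z \right)} = I + 200 z + I z$ ($M{\left(I,z \right)} = \left(I z + 200 z\right) + I = \left(200 z + I z\right) + I = I + 200 z + I z$)
$W = i \sqrt{112974}$ ($W = \sqrt{\left(-269 + 200 \left(-303\right) - -81507\right) - 133612} = \sqrt{\left(-269 - 60600 + 81507\right) - 133612} = \sqrt{20638 - 133612} = \sqrt{-112974} = i \sqrt{112974} \approx 336.12 i$)
$\left(\left(39351 + 40593\right) + W\right) - 201527 = \left(\left(39351 + 40593\right) + i \sqrt{112974}\right) - 201527 = \left(79944 + i \sqrt{112974}\right) - 201527 = -121583 + i \sqrt{112974}$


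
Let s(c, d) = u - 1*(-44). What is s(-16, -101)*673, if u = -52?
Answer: -5384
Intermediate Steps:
s(c, d) = -8 (s(c, d) = -52 - 1*(-44) = -52 + 44 = -8)
s(-16, -101)*673 = -8*673 = -5384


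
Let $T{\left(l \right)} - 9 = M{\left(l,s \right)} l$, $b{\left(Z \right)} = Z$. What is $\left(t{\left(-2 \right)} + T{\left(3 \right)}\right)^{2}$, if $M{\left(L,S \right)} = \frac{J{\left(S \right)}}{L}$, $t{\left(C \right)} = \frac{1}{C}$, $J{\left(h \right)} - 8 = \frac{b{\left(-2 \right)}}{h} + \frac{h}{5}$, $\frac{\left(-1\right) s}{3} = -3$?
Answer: $\frac{2647129}{8100} \approx 326.81$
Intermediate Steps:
$s = 9$ ($s = \left(-3\right) \left(-3\right) = 9$)
$J{\left(h \right)} = 8 - \frac{2}{h} + \frac{h}{5}$ ($J{\left(h \right)} = 8 + \left(- \frac{2}{h} + \frac{h}{5}\right) = 8 - \frac{2}{h} + \frac{h}{5}$)
$M{\left(L,S \right)} = \frac{8 - \frac{2}{S} + \frac{S}{5}}{L}$
$T{\left(l \right)} = \frac{836}{45}$ ($T{\left(l \right)} = 9 + \frac{-10 + 9 \left(40 + 9\right)}{5 l 9} l = 9 + \frac{1}{5} \frac{1}{l} \frac{1}{9} \left(-10 + 9 \cdot 49\right) l = 9 + \frac{1}{5} \frac{1}{l} \frac{1}{9} \left(-10 + 441\right) l = 9 + \frac{1}{5} \frac{1}{l} \frac{1}{9} \cdot 431 l = 9 + \frac{431}{45 l} l = 9 + \frac{431}{45} = \frac{836}{45}$)
$\left(t{\left(-2 \right)} + T{\left(3 \right)}\right)^{2} = \left(\frac{1}{-2} + \frac{836}{45}\right)^{2} = \left(- \frac{1}{2} + \frac{836}{45}\right)^{2} = \left(\frac{1627}{90}\right)^{2} = \frac{2647129}{8100}$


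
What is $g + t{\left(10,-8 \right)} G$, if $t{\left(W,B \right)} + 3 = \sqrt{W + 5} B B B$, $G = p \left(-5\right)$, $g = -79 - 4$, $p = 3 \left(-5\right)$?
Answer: $-308 - 38400 \sqrt{15} \approx -1.4903 \cdot 10^{5}$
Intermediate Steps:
$p = -15$
$g = -83$ ($g = -79 - 4 = -83$)
$G = 75$ ($G = \left(-15\right) \left(-5\right) = 75$)
$t{\left(W,B \right)} = -3 + B^{3} \sqrt{5 + W}$ ($t{\left(W,B \right)} = -3 + \sqrt{W + 5} B B B = -3 + \sqrt{5 + W} B B^{2} = -3 + B \sqrt{5 + W} B^{2} = -3 + B^{3} \sqrt{5 + W}$)
$g + t{\left(10,-8 \right)} G = -83 + \left(-3 + \left(-8\right)^{3} \sqrt{5 + 10}\right) 75 = -83 + \left(-3 - 512 \sqrt{15}\right) 75 = -83 - \left(225 + 38400 \sqrt{15}\right) = -308 - 38400 \sqrt{15}$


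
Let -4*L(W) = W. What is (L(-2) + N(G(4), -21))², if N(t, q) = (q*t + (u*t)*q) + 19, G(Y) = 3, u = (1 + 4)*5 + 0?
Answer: 10478169/4 ≈ 2.6195e+6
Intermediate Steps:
u = 25 (u = 5*5 + 0 = 25 + 0 = 25)
L(W) = -W/4
N(t, q) = 19 + 26*q*t (N(t, q) = (q*t + (25*t)*q) + 19 = (q*t + 25*q*t) + 19 = 26*q*t + 19 = 19 + 26*q*t)
(L(-2) + N(G(4), -21))² = (-¼*(-2) + (19 + 26*(-21)*3))² = (½ + (19 - 1638))² = (½ - 1619)² = (-3237/2)² = 10478169/4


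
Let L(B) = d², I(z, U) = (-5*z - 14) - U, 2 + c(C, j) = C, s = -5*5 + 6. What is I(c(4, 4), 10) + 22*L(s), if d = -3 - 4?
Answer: 1044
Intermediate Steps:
d = -7
s = -19 (s = -25 + 6 = -19)
c(C, j) = -2 + C
I(z, U) = -14 - U - 5*z (I(z, U) = (-14 - 5*z) - U = -14 - U - 5*z)
L(B) = 49 (L(B) = (-7)² = 49)
I(c(4, 4), 10) + 22*L(s) = (-14 - 1*10 - 5*(-2 + 4)) + 22*49 = (-14 - 10 - 5*2) + 1078 = (-14 - 10 - 10) + 1078 = -34 + 1078 = 1044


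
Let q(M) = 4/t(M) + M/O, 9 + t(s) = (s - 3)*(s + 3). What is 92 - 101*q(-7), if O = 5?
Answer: 34157/155 ≈ 220.37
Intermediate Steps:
t(s) = -9 + (-3 + s)*(3 + s) (t(s) = -9 + (s - 3)*(s + 3) = -9 + (-3 + s)*(3 + s))
q(M) = 4/(-18 + M**2) + M/5
92 - 101*q(-7) = 92 - 101*(20 - 7*(-18 + (-7)**2))/(5*(-18 + (-7)**2)) = 92 - 101*(20 - 7*(-18 + 49))/(5*(-18 + 49)) = 92 - 101*(20 - 7*31)/(5*31) = 92 - 101*(20 - 217)/(5*31) = 92 - 101*(-197)/(5*31) = 92 - 101*(-197/155) = 92 + 19897/155 = 34157/155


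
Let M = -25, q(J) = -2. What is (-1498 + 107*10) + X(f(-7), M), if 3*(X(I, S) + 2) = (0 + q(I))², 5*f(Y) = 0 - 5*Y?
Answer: -1286/3 ≈ -428.67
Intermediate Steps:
f(Y) = -Y (f(Y) = (0 - 5*Y)/5 = (-5*Y)/5 = -Y)
X(I, S) = -⅔ (X(I, S) = -2 + (0 - 2)²/3 = -2 + (⅓)*(-2)² = -2 + (⅓)*4 = -2 + 4/3 = -⅔)
(-1498 + 107*10) + X(f(-7), M) = (-1498 + 107*10) - ⅔ = (-1498 + 1070) - ⅔ = -428 - ⅔ = -1286/3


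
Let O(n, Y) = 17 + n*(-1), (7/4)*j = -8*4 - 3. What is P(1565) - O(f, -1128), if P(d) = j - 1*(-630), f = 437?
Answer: 1030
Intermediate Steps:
j = -20 (j = 4*(-8*4 - 3)/7 = 4*(-32 - 3)/7 = (4/7)*(-35) = -20)
O(n, Y) = 17 - n
P(d) = 610 (P(d) = -20 - 1*(-630) = -20 + 630 = 610)
P(1565) - O(f, -1128) = 610 - (17 - 1*437) = 610 - (17 - 437) = 610 - 1*(-420) = 610 + 420 = 1030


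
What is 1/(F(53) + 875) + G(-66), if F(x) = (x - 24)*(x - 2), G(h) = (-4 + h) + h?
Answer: -320143/2354 ≈ -136.00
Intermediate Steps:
G(h) = -4 + 2*h
F(x) = (-24 + x)*(-2 + x)
1/(F(53) + 875) + G(-66) = 1/((48 + 53² - 26*53) + 875) + (-4 + 2*(-66)) = 1/((48 + 2809 - 1378) + 875) + (-4 - 132) = 1/(1479 + 875) - 136 = 1/2354 - 136 = -320143/2354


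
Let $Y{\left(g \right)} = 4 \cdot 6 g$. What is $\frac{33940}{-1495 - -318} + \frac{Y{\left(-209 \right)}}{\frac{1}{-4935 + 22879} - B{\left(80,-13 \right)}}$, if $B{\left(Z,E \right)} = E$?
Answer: $- \frac{113855647028}{274562321} \approx -414.68$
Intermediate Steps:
$Y{\left(g \right)} = 24 g$
$\frac{33940}{-1495 - -318} + \frac{Y{\left(-209 \right)}}{\frac{1}{-4935 + 22879} - B{\left(80,-13 \right)}} = \frac{33940}{-1495 - -318} + \frac{24 \left(-209\right)}{\frac{1}{-4935 + 22879} - -13} = \frac{33940}{-1495 + 318} - \frac{5016}{\frac{1}{17944} + 13} = \frac{33940}{-1177} - \frac{5016}{\frac{1}{17944} + 13} = 33940 \left(- \frac{1}{1177}\right) - \frac{5016}{\frac{233273}{17944}} = - \frac{33940}{1177} - \frac{90007104}{233273} = - \frac{113855647028}{274562321}$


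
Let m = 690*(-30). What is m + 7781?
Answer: -12919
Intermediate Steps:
m = -20700
m + 7781 = -20700 + 7781 = -12919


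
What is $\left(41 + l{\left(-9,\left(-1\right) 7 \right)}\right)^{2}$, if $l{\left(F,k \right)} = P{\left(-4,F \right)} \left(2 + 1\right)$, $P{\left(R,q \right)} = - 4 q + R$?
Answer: $18769$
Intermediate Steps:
$P{\left(R,q \right)} = R - 4 q$
$l{\left(F,k \right)} = -12 - 12 F$ ($l{\left(F,k \right)} = \left(-4 - 4 F\right) \left(2 + 1\right) = \left(-4 - 4 F\right) 3 = -12 - 12 F$)
$\left(41 + l{\left(-9,\left(-1\right) 7 \right)}\right)^{2} = \left(41 - -96\right)^{2} = \left(41 + \left(-12 + 108\right)\right)^{2} = \left(41 + 96\right)^{2} = 137^{2} = 18769$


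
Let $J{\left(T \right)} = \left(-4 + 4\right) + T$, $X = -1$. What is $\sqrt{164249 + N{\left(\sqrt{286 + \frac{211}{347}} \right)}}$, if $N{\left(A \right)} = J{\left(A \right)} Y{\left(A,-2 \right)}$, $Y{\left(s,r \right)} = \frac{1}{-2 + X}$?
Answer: $\frac{\sqrt{177993520569 - 1041 \sqrt{34510191}}}{1041} \approx 405.27$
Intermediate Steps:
$J{\left(T \right)} = T$ ($J{\left(T \right)} = 0 + T = T$)
$Y{\left(s,r \right)} = - \frac{1}{3}$ ($Y{\left(s,r \right)} = \frac{1}{-2 - 1} = \frac{1}{-3} = - \frac{1}{3}$)
$N{\left(A \right)} = - \frac{A}{3}$ ($N{\left(A \right)} = A \left(- \frac{1}{3}\right) = - \frac{A}{3}$)
$\sqrt{164249 + N{\left(\sqrt{286 + \frac{211}{347}} \right)}} = \sqrt{164249 - \frac{\sqrt{286 + \frac{211}{347}}}{3}} = \sqrt{164249 - \frac{\sqrt{\frac{99453}{347}}}{3}} = \sqrt{164249 - \frac{\frac{1}{347} \sqrt{34510191}}{3}} = \sqrt{164249 - \frac{\sqrt{34510191}}{1041}}$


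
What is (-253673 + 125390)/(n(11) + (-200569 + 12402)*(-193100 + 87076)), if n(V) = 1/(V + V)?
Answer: -2822226/438904796177 ≈ -6.4302e-6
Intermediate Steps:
n(V) = 1/(2*V)
(-253673 + 125390)/(n(11) + (-200569 + 12402)*(-193100 + 87076)) = (-253673 + 125390)/((½)/11 + (-200569 + 12402)*(-193100 + 87076)) = -128283/((½)*(1/11) - 188167*(-106024)) = -128283/(1/22 + 19950218008) = -128283/438904796177/22 = -128283*22/438904796177 = -2822226/438904796177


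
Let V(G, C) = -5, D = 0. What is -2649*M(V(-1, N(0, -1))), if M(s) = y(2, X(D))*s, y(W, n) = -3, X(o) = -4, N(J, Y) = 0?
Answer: -39735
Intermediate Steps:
M(s) = -3*s
-2649*M(V(-1, N(0, -1))) = -(-7947)*(-5) = -2649*15 = -39735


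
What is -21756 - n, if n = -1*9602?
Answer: -12154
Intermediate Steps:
n = -9602
-21756 - n = -21756 - 1*(-9602) = -21756 + 9602 = -12154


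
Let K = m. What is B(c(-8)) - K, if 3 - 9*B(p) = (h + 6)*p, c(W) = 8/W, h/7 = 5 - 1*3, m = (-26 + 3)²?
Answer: -4738/9 ≈ -526.44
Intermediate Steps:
m = 529 (m = (-23)² = 529)
h = 14 (h = 7*(5 - 1*3) = 7*(5 - 3) = 7*2 = 14)
B(p) = ⅓ - 20*p/9 (B(p) = ⅓ - (14 + 6)*p/9 = ⅓ - 20*p/9)
K = 529
B(c(-8)) - K = (⅓ - 160/(9*(-8))) - 1*529 = (⅓ - 160*(-1)/(9*8)) - 529 = (⅓ - 20/9*(-1)) - 529 = (⅓ + 20/9) - 529 = 23/9 - 529 = -4738/9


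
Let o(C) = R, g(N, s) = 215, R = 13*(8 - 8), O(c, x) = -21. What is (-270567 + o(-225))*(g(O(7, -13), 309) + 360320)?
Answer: -97548873345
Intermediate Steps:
R = 0 (R = 13*0 = 0)
o(C) = 0
(-270567 + o(-225))*(g(O(7, -13), 309) + 360320) = (-270567 + 0)*(215 + 360320) = -270567*360535 = -97548873345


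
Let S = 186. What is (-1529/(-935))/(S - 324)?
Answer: -139/11730 ≈ -0.011850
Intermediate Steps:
(-1529/(-935))/(S - 324) = (-1529/(-935))/(186 - 324) = (-1529*(-1/935))/(-138) = -1/138*139/85 = -139/11730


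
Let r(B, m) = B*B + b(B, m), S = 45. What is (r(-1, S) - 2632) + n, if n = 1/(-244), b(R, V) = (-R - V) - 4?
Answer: -653677/244 ≈ -2679.0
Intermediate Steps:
b(R, V) = -4 - R - V
n = -1/244 ≈ -0.0040984
r(B, m) = -4 + B**2 - B - m (r(B, m) = B*B + (-4 - B - m) = B**2 + (-4 - B - m) = -4 + B**2 - B - m)
(r(-1, S) - 2632) + n = ((-4 + (-1)**2 - 1*(-1) - 1*45) - 2632) - 1/244 = ((-4 + 1 + 1 - 45) - 2632) - 1/244 = (-47 - 2632) - 1/244 = -2679 - 1/244 = -653677/244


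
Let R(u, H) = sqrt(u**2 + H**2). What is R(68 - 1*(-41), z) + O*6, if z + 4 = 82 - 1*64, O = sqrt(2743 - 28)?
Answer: sqrt(12077) + 6*sqrt(2715) ≈ 422.53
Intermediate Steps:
O = sqrt(2715) ≈ 52.106
z = 14 (z = -4 + (82 - 1*64) = -4 + (82 - 64) = -4 + 18 = 14)
R(u, H) = sqrt(H**2 + u**2)
R(68 - 1*(-41), z) + O*6 = sqrt(14**2 + (68 - 1*(-41))**2) + sqrt(2715)*6 = sqrt(196 + (68 + 41)**2) + 6*sqrt(2715) = sqrt(196 + 109**2) + 6*sqrt(2715) = sqrt(196 + 11881) + 6*sqrt(2715) = sqrt(12077) + 6*sqrt(2715)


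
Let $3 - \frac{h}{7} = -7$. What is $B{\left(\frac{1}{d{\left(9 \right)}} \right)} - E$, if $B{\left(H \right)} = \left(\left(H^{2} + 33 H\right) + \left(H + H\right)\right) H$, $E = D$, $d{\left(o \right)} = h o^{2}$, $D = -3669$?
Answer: $\frac{668800961145451}{182284263000} \approx 3669.0$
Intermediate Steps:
$h = 70$ ($h = 21 - -49 = 21 + 49 = 70$)
$d{\left(o \right)} = 70 o^{2}$
$E = -3669$
$B{\left(H \right)} = H \left(H^{2} + 35 H\right)$ ($B{\left(H \right)} = \left(\left(H^{2} + 33 H\right) + 2 H\right) H = \left(H^{2} + 35 H\right) H = H \left(H^{2} + 35 H\right)$)
$B{\left(\frac{1}{d{\left(9 \right)}} \right)} - E = \left(\frac{1}{70 \cdot 9^{2}}\right)^{2} \left(35 + \frac{1}{70 \cdot 9^{2}}\right) - -3669 = \left(\frac{1}{70 \cdot 81}\right)^{2} \left(35 + \frac{1}{70 \cdot 81}\right) + 3669 = \left(\frac{1}{5670}\right)^{2} \left(35 + \frac{1}{5670}\right) + 3669 = \frac{35 + \frac{1}{5670}}{32148900} + 3669 = \frac{1}{32148900} \cdot \frac{198451}{5670} + 3669 = \frac{198451}{182284263000} + 3669 = \frac{668800961145451}{182284263000}$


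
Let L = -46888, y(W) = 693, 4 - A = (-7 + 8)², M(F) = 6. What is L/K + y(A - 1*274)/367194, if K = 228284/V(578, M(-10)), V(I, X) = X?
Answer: -8595312735/6985376258 ≈ -1.2305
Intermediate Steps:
A = 3 (A = 4 - (-7 + 8)² = 4 - 1*1² = 4 - 1*1 = 4 - 1 = 3)
K = 114142/3 (K = 228284/6 = 228284*(⅙) = 114142/3 ≈ 38047.)
L/K + y(A - 1*274)/367194 = -46888/114142/3 + 693/367194 = -46888*3/114142 + 693*(1/367194) = -70332/57071 + 231/122398 = -8595312735/6985376258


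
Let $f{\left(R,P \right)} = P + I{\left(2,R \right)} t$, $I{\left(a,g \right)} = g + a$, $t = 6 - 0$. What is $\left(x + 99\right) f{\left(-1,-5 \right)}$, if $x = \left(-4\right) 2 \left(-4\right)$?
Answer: $131$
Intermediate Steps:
$x = 32$ ($x = \left(-8\right) \left(-4\right) = 32$)
$t = 6$ ($t = 6 + 0 = 6$)
$I{\left(a,g \right)} = a + g$
$f{\left(R,P \right)} = 12 + P + 6 R$ ($f{\left(R,P \right)} = P + \left(2 + R\right) 6 = P + \left(12 + 6 R\right) = 12 + P + 6 R$)
$\left(x + 99\right) f{\left(-1,-5 \right)} = \left(32 + 99\right) \left(12 - 5 + 6 \left(-1\right)\right) = 131 \left(12 - 5 - 6\right) = 131 \cdot 1 = 131$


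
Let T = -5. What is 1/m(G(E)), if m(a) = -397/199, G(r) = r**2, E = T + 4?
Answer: -199/397 ≈ -0.50126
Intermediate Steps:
E = -1 (E = -5 + 4 = -1)
m(a) = -397/199 (m(a) = -397*1/199 = -397/199)
1/m(G(E)) = 1/(-397/199) = -199/397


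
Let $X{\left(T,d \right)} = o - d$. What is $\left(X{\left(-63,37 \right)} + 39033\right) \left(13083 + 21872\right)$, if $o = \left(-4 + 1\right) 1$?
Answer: $1363000315$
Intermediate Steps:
$o = -3$ ($o = \left(-3\right) 1 = -3$)
$X{\left(T,d \right)} = -3 - d$
$\left(X{\left(-63,37 \right)} + 39033\right) \left(13083 + 21872\right) = \left(\left(-3 - 37\right) + 39033\right) \left(13083 + 21872\right) = \left(\left(-3 - 37\right) + 39033\right) 34955 = \left(-40 + 39033\right) 34955 = 38993 \cdot 34955 = 1363000315$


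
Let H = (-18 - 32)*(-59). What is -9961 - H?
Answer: -12911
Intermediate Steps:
H = 2950 (H = -50*(-59) = 2950)
-9961 - H = -9961 - 1*2950 = -9961 - 2950 = -12911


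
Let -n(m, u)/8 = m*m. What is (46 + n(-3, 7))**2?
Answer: 676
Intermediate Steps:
n(m, u) = -8*m**2 (n(m, u) = -8*m*m = -8*m**2)
(46 + n(-3, 7))**2 = (46 - 8*(-3)**2)**2 = (46 - 8*9)**2 = (46 - 72)**2 = (-26)**2 = 676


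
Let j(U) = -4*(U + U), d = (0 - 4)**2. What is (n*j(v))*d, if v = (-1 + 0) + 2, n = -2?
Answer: 256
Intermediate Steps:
d = 16 (d = (-4)**2 = 16)
v = 1 (v = -1 + 2 = 1)
j(U) = -8*U
(n*j(v))*d = -(-16)*16 = -2*(-8)*16 = 16*16 = 256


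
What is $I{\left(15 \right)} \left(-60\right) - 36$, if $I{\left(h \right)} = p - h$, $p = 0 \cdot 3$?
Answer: $864$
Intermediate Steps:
$p = 0$
$I{\left(h \right)} = - h$ ($I{\left(h \right)} = 0 - h = - h$)
$I{\left(15 \right)} \left(-60\right) - 36 = \left(-1\right) 15 \left(-60\right) - 36 = \left(-15\right) \left(-60\right) - 36 = 900 - 36 = 864$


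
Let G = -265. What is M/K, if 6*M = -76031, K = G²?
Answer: -76031/421350 ≈ -0.18045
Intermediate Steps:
K = 70225 (K = (-265)² = 70225)
M = -76031/6 (M = (⅙)*(-76031) = -76031/6 ≈ -12672.)
M/K = -76031/6/70225 = -76031/6*1/70225 = -76031/421350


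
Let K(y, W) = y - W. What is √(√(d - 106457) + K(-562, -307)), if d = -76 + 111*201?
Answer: √(-255 + 3*I*√9358) ≈ 8.1032 + 17.907*I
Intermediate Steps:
d = 22235 (d = -76 + 22311 = 22235)
√(√(d - 106457) + K(-562, -307)) = √(√(22235 - 106457) + (-562 - 1*(-307))) = √(√(-84222) + (-562 + 307)) = √(3*I*√9358 - 255) = √(-255 + 3*I*√9358)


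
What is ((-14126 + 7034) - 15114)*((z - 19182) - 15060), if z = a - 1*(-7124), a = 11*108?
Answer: 575801580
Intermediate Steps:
a = 1188
z = 8312 (z = 1188 - 1*(-7124) = 1188 + 7124 = 8312)
((-14126 + 7034) - 15114)*((z - 19182) - 15060) = ((-14126 + 7034) - 15114)*((8312 - 19182) - 15060) = (-7092 - 15114)*(-10870 - 15060) = -22206*(-25930) = 575801580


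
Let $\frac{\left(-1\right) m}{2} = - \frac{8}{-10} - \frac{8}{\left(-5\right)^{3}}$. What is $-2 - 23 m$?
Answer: $\frac{4718}{125} \approx 37.744$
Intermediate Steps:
$m = - \frac{216}{125}$ ($m = - 2 \left(- \frac{8}{-10} - \frac{8}{\left(-5\right)^{3}}\right) = - 2 \left(\left(-8\right) \left(- \frac{1}{10}\right) - \frac{8}{-125}\right) = - 2 \left(\frac{4}{5} - - \frac{8}{125}\right) = - 2 \left(\frac{4}{5} + \frac{8}{125}\right) = \left(-2\right) \frac{108}{125} = - \frac{216}{125} \approx -1.728$)
$-2 - 23 m = -2 - - \frac{4968}{125} = -2 + \frac{4968}{125} = \frac{4718}{125}$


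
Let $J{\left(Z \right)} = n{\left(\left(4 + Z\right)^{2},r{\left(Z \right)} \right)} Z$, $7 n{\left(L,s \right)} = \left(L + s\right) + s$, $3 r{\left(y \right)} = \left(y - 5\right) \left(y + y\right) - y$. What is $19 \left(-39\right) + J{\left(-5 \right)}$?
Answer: $- \frac{5542}{7} \approx -791.71$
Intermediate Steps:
$r{\left(y \right)} = - \frac{y}{3} + \frac{2 y \left(-5 + y\right)}{3}$ ($r{\left(y \right)} = \frac{\left(y - 5\right) \left(y + y\right) - y}{3} = \frac{\left(-5 + y\right) 2 y - y}{3} = \frac{2 y \left(-5 + y\right) - y}{3} = \frac{- y + 2 y \left(-5 + y\right)}{3} = - \frac{y}{3} + \frac{2 y \left(-5 + y\right)}{3}$)
$n{\left(L,s \right)} = \frac{L}{7} + \frac{2 s}{7}$ ($n{\left(L,s \right)} = \frac{\left(L + s\right) + s}{7} = \frac{L + 2 s}{7} = \frac{L}{7} + \frac{2 s}{7}$)
$J{\left(Z \right)} = Z \left(\frac{\left(4 + Z\right)^{2}}{7} + \frac{2 Z \left(-11 + 2 Z\right)}{21}\right)$ ($J{\left(Z \right)} = \left(\frac{\left(4 + Z\right)^{2}}{7} + \frac{2 \frac{Z \left(-11 + 2 Z\right)}{3}}{7}\right) Z = \left(\frac{\left(4 + Z\right)^{2}}{7} + \frac{2 Z \left(-11 + 2 Z\right)}{21}\right) Z = Z \left(\frac{\left(4 + Z\right)^{2}}{7} + \frac{2 Z \left(-11 + 2 Z\right)}{21}\right)$)
$19 \left(-39\right) + J{\left(-5 \right)} = 19 \left(-39\right) + \frac{1}{21} \left(-5\right) \left(48 + 2 \left(-5\right) + 7 \left(-5\right)^{2}\right) = -741 + \frac{1}{21} \left(-5\right) \left(48 - 10 + 7 \cdot 25\right) = -741 + \frac{1}{21} \left(-5\right) \left(48 - 10 + 175\right) = -741 + \frac{1}{21} \left(-5\right) 213 = -741 - \frac{355}{7} = - \frac{5542}{7}$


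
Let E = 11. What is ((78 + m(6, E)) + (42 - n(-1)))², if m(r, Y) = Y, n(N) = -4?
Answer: 18225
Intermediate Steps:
((78 + m(6, E)) + (42 - n(-1)))² = ((78 + 11) + (42 - 1*(-4)))² = (89 + (42 + 4))² = (89 + 46)² = 135² = 18225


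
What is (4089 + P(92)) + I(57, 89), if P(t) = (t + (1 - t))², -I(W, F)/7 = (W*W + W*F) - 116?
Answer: -53352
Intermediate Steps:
I(W, F) = 812 - 7*W² - 7*F*W (I(W, F) = -7*((W*W + W*F) - 116) = -7*((W² + F*W) - 116) = -7*(-116 + W² + F*W) = 812 - 7*W² - 7*F*W)
P(t) = 1 (P(t) = 1² = 1)
(4089 + P(92)) + I(57, 89) = (4089 + 1) + (812 - 7*57² - 7*89*57) = 4090 + (812 - 7*3249 - 35511) = 4090 + (812 - 22743 - 35511) = 4090 - 57442 = -53352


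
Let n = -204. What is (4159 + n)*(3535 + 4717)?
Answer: 32636660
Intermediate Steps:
(4159 + n)*(3535 + 4717) = (4159 - 204)*(3535 + 4717) = 3955*8252 = 32636660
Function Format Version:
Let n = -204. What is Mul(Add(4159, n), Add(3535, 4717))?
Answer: 32636660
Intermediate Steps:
Mul(Add(4159, n), Add(3535, 4717)) = Mul(Add(4159, -204), Add(3535, 4717)) = Mul(3955, 8252) = 32636660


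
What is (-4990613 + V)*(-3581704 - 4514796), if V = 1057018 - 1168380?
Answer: 41308140587500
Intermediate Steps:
V = -111362
(-4990613 + V)*(-3581704 - 4514796) = (-4990613 - 111362)*(-3581704 - 4514796) = -5101975*(-8096500) = 41308140587500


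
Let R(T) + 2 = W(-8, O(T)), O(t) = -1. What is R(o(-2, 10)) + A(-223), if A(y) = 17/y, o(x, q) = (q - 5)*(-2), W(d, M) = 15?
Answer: 2882/223 ≈ 12.924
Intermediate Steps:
o(x, q) = 10 - 2*q (o(x, q) = (-5 + q)*(-2) = 10 - 2*q)
R(T) = 13 (R(T) = -2 + 15 = 13)
R(o(-2, 10)) + A(-223) = 13 + 17/(-223) = 13 + 17*(-1/223) = 13 - 17/223 = 2882/223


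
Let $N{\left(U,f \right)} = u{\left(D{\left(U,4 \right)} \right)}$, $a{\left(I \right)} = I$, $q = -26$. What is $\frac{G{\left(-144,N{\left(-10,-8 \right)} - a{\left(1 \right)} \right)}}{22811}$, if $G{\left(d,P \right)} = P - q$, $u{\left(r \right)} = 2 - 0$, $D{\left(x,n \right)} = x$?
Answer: $\frac{27}{22811} \approx 0.0011836$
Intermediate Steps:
$u{\left(r \right)} = 2$ ($u{\left(r \right)} = 2 + 0 = 2$)
$N{\left(U,f \right)} = 2$
$G{\left(d,P \right)} = 26 + P$ ($G{\left(d,P \right)} = P - -26 = P + 26 = 26 + P$)
$\frac{G{\left(-144,N{\left(-10,-8 \right)} - a{\left(1 \right)} \right)}}{22811} = \frac{26 + \left(2 - 1\right)}{22811} = \left(26 + \left(2 - 1\right)\right) \frac{1}{22811} = \left(26 + 1\right) \frac{1}{22811} = 27 \cdot \frac{1}{22811} = \frac{27}{22811}$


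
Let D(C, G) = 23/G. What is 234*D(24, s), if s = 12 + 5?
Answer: 5382/17 ≈ 316.59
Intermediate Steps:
s = 17
234*D(24, s) = 234*(23/17) = 5382/17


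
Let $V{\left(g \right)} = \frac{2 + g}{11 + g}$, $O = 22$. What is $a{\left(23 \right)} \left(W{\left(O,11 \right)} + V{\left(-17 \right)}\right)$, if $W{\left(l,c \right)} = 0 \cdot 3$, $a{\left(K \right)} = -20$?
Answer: $-50$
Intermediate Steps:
$W{\left(l,c \right)} = 0$
$V{\left(g \right)} = \frac{2 + g}{11 + g}$
$a{\left(23 \right)} \left(W{\left(O,11 \right)} + V{\left(-17 \right)}\right) = - 20 \left(0 + \frac{2 - 17}{11 - 17}\right) = - 20 \left(0 + \frac{1}{-6} \left(-15\right)\right) = - 20 \left(0 - - \frac{5}{2}\right) = - 20 \left(0 + \frac{5}{2}\right) = \left(-20\right) \frac{5}{2} = -50$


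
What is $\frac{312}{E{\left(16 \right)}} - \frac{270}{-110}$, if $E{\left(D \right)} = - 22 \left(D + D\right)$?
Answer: $\frac{177}{88} \approx 2.0114$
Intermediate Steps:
$E{\left(D \right)} = - 44 D$ ($E{\left(D \right)} = - 22 \cdot 2 D = - 44 D$)
$\frac{312}{E{\left(16 \right)}} - \frac{270}{-110} = \frac{312}{\left(-44\right) 16} - \frac{270}{-110} = \frac{312}{-704} - - \frac{27}{11} = 312 \left(- \frac{1}{704}\right) + \frac{27}{11} = - \frac{39}{88} + \frac{27}{11} = \frac{177}{88}$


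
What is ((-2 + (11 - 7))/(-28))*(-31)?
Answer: 31/14 ≈ 2.2143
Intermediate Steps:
((-2 + (11 - 7))/(-28))*(-31) = ((-2 + 4)*(-1/28))*(-31) = (2*(-1/28))*(-31) = -1/14*(-31) = 31/14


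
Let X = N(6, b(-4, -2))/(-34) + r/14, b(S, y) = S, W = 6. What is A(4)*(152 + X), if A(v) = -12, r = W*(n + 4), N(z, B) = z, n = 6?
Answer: -222924/119 ≈ -1873.3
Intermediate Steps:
r = 60 (r = 6*(6 + 4) = 6*10 = 60)
X = 489/119 (X = 6/(-34) + 60/14 = 6*(-1/34) + 60*(1/14) = -3/17 + 30/7 = 489/119 ≈ 4.1092)
A(4)*(152 + X) = -12*(152 + 489/119) = -12*18577/119 = -222924/119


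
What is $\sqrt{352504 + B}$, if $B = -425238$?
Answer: $i \sqrt{72734} \approx 269.69 i$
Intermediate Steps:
$\sqrt{352504 + B} = \sqrt{352504 - 425238} = \sqrt{-72734} = i \sqrt{72734}$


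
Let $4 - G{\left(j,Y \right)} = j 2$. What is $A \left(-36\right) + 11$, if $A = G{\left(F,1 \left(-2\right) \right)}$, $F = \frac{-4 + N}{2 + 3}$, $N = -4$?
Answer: $- \frac{1241}{5} \approx -248.2$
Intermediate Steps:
$F = - \frac{8}{5}$ ($F = \frac{-4 - 4}{2 + 3} = - \frac{8}{5} \approx -1.6$)
$G{\left(j,Y \right)} = 4 - 2 j$ ($G{\left(j,Y \right)} = 4 - j 2 = 4 - 2 j$)
$A = \frac{36}{5}$ ($A = 4 - - \frac{16}{5} = 4 + \frac{16}{5} = \frac{36}{5} \approx 7.2$)
$A \left(-36\right) + 11 = \frac{36}{5} \left(-36\right) + 11 = - \frac{1296}{5} + 11 = - \frac{1241}{5}$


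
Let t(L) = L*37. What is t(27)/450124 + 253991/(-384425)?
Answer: -113943404309/173038918700 ≈ -0.65848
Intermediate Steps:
t(L) = 37*L
t(27)/450124 + 253991/(-384425) = (37*27)/450124 + 253991/(-384425) = 999*(1/450124) + 253991*(-1/384425) = 999/450124 - 253991/384425 = -113943404309/173038918700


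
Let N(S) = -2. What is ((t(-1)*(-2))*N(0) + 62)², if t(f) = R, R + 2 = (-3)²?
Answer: 8100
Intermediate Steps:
R = 7 (R = -2 + (-3)² = -2 + 9 = 7)
t(f) = 7
((t(-1)*(-2))*N(0) + 62)² = ((7*(-2))*(-2) + 62)² = (-14*(-2) + 62)² = (28 + 62)² = 90² = 8100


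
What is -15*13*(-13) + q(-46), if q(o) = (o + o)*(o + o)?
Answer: 10999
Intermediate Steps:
q(o) = 4*o² (q(o) = (2*o)*(2*o) = 4*o²)
-15*13*(-13) + q(-46) = -15*13*(-13) + 4*(-46)² = -195*(-13) + 4*2116 = 2535 + 8464 = 10999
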